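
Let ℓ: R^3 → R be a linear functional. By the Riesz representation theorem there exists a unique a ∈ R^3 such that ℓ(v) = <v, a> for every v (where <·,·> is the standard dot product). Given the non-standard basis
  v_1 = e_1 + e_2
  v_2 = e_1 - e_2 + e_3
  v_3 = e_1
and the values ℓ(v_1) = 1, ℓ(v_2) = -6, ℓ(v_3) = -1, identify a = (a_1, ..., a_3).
a = (-1, 2, -3)

Write a = (a_1, ..., a_3) in the standard basis. For each basis vector v_i, ℓ(v_i) = <v_i, a> is a linear equation in the a_j's. Collect the n equations into a matrix system V a = ℓ, where row i of V is v_i (expressed in the standard basis). Since V is invertible (lower-triangular with 1s on the diagonal, up to permutation), solve by back-substitution:
  V =
[[1, 1, 0],
 [1, -1, 1],
 [1, 0, 0]]
  V a = (1, -6, -1)
Solving gives a = (-1, 2, -3).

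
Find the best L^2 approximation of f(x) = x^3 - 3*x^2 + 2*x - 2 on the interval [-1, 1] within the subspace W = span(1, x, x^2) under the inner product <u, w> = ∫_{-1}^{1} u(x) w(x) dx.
g(x) = -3*x^2 + 13*x/5 - 2

The best approximation g ∈ W is the orthogonal projection of f onto W. Writing g = a_0 + a_1 x + a_2 x^2, the coefficients solve the normal equations G · a = b where
  G_{ij} = <φ_i, φ_j> and b_i = <f, φ_i>, with φ_0 = 1, φ_1 = x, φ_2 = x^2.
G =
  [2, 0, 2/3]
  [0, 2/3, 0]
  [2/3, 0, 2/5],
b = (-6, 26/15, -38/15).
Solving gives a_0 = -2, a_1 = 13/5, a_2 = -3, so
  g(x) = -3*x^2 + 13*x/5 - 2.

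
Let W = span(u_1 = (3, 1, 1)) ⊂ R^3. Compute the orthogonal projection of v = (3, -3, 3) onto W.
proj_W(v) = (27/11, 9/11, 9/11)

Set up U = [u_1 | ... | u_1] ∈ R^(3×1). The projector onto W = col(U) is P = U (U^T U)^(-1) U^T.
Compute U^T U =
  [11],
and U^T v = (9).
Solve U^T U · c = U^T v for the coefficients: c = (9/11). The projection is proj_W(v) = U c.
Check: (v - proj_W(v)) · u_1 = 0  (should be 0).
Result: proj_W(v) = (27/11, 9/11, 9/11).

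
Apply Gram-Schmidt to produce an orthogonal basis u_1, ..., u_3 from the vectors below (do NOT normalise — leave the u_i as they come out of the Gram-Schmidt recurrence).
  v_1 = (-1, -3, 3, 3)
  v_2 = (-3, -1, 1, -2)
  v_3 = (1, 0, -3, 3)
Orthogonal basis:
  u_1 = (-1, -3, 3, 3)
  u_2 = (-81/28, -19/28, 19/28, -65/28)
  u_3 = (-189/137, -90/137, -321/137, 168/137)

Apply the Gram-Schmidt recurrence
  u_1 = v_1
  u_i = v_i − Σ_{j<i} ((v_i · u_j) / (u_j · u_j)) · u_j.

Step by step this gives:
  u_1 = (-1, -3, 3, 3)
  u_2 = (-81/28, -19/28, 19/28, -65/28)
  u_3 = (-189/137, -90/137, -321/137, 168/137)

Orthogonality check:
  u_2 · u_1 = 0 (should be 0)
  u_3 · u_1 = 0 (should be 0)
  u_3 · u_2 = 0 (should be 0)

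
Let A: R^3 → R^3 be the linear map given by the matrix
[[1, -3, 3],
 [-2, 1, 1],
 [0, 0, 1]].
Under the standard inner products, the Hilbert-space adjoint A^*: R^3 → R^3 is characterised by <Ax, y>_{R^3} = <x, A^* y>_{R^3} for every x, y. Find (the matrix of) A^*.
A^* = A^T =
[[1, -2, 0],
 [-3, 1, 0],
 [3, 1, 1]]

For real matrices with standard dot products, the defining identity <Ax, y> = <x, A^* y> gives (Ax)^T y = x^T (A^*) y, i.e. x^T A^T y = x^T (A^*) y. Since this holds for all x, y, we must have A^* = A^T. Therefore
A^* =
[[1, -2, 0],
 [-3, 1, 0],
 [3, 1, 1]].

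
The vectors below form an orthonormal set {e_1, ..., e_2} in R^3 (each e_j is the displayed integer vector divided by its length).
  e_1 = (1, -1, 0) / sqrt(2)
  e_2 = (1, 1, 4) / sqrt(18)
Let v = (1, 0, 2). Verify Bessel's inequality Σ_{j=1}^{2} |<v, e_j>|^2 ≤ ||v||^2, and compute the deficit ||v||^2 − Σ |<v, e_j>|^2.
Σ |<v, e_j>|^2 = 5; ||v||^2 = 5; deficit = 0

Write each e_j = u_j / sqrt(<u_j, u_j>) where u_j is the displayed integer vector. Then <v, e_j> = <v, u_j> / sqrt(<u_j, u_j>), so |<v, e_j>|^2 = <v, u_j>^2 / <u_j, u_j>.
Coefficients: <v, e_1> = 1/sqrt(2), <v, e_2> = 9/sqrt(18).
Square and sum: Σ |<v, e_j>|^2 = 5.
Compute ||v||^2 = v·v = 5.
Deficit = 5 − 5 = 0 ≥ 0, confirming Bessel's inequality. (The deficit equals ||v − Σ <v,e_j> e_j||^2, the squared distance from v to span{e_j}.)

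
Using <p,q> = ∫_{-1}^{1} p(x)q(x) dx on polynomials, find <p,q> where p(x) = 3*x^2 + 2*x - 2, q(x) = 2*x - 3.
<p,q> = 26/3

Expand the product: p(x)·q(x) = 6*x^3 - 5*x^2 - 10*x + 6.
∫_{-1}^{1} of each monomial x^k gives [2/(k+1) if k even, 0 if k odd]. Integrating term-by-term (or equivalently evaluating the antiderivative F(x) = 3*x^4/2 - 5*x^3/3 - 5*x^2 + 6*x at the endpoints):
  F(1) − F(−1) = 5/6 − (-47/6) = 26/3.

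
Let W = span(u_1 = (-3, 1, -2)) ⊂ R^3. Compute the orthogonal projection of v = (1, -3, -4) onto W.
proj_W(v) = (-3/7, 1/7, -2/7)

Set up U = [u_1 | ... | u_1] ∈ R^(3×1). The projector onto W = col(U) is P = U (U^T U)^(-1) U^T.
Compute U^T U =
  [14],
and U^T v = (2).
Solve U^T U · c = U^T v for the coefficients: c = (1/7). The projection is proj_W(v) = U c.
Check: (v - proj_W(v)) · u_1 = 0  (should be 0).
Result: proj_W(v) = (-3/7, 1/7, -2/7).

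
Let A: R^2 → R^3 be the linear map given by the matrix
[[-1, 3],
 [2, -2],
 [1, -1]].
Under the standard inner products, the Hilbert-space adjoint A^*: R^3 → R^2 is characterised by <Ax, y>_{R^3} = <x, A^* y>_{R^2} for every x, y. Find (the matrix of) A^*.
A^* = A^T =
[[-1, 2, 1],
 [3, -2, -1]]

For real matrices with standard dot products, the defining identity <Ax, y> = <x, A^* y> gives (Ax)^T y = x^T (A^*) y, i.e. x^T A^T y = x^T (A^*) y. Since this holds for all x, y, we must have A^* = A^T. Therefore
A^* =
[[-1, 2, 1],
 [3, -2, -1]].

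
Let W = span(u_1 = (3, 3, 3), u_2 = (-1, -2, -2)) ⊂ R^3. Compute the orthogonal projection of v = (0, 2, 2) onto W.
proj_W(v) = (0, 2, 2)

Set up U = [u_1 | ... | u_2] ∈ R^(3×2). The projector onto W = col(U) is P = U (U^T U)^(-1) U^T.
Compute U^T U =
  [27, -15]
  [-15, 9],
and U^T v = (12, -8).
Solve U^T U · c = U^T v for the coefficients: c = (-2/3, -2). The projection is proj_W(v) = U c.
Check: (v - proj_W(v)) · u_1 = 0  (should be 0).
Check: (v - proj_W(v)) · u_2 = 0  (should be 0).
Result: proj_W(v) = (0, 2, 2).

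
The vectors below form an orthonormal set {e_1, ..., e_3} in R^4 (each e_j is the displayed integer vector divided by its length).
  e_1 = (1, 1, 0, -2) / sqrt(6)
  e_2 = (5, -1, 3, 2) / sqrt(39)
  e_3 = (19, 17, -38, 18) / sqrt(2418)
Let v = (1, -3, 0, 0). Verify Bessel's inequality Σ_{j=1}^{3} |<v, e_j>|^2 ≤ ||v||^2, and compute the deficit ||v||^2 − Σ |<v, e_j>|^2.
Σ |<v, e_j>|^2 = 254/93; ||v||^2 = 10; deficit = 676/93

Write each e_j = u_j / sqrt(<u_j, u_j>) where u_j is the displayed integer vector. Then <v, e_j> = <v, u_j> / sqrt(<u_j, u_j>), so |<v, e_j>|^2 = <v, u_j>^2 / <u_j, u_j>.
Coefficients: <v, e_1> = -2/sqrt(6), <v, e_2> = 8/sqrt(39), <v, e_3> = -32/sqrt(2418).
Square and sum: Σ |<v, e_j>|^2 = 254/93.
Compute ||v||^2 = v·v = 10.
Deficit = 10 − 254/93 = 676/93 ≥ 0, confirming Bessel's inequality. (The deficit equals ||v − Σ <v,e_j> e_j||^2, the squared distance from v to span{e_j}.)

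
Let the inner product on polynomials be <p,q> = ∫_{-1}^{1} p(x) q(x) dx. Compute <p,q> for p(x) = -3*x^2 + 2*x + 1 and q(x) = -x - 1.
<p,q> = -4/3

Expand the product: p(x)·q(x) = 3*x^3 + x^2 - 3*x - 1.
∫_{-1}^{1} of each monomial x^k gives [2/(k+1) if k even, 0 if k odd]. Integrating term-by-term (or equivalently evaluating the antiderivative F(x) = 3*x^4/4 + x^3/3 - 3*x^2/2 - x at the endpoints):
  F(1) − F(−1) = -17/12 − (-1/12) = -4/3.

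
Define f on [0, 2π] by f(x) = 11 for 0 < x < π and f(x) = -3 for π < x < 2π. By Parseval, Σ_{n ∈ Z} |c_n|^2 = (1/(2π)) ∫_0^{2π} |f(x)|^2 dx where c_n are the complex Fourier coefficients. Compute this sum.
Σ |c_n|^2 = 65

Parseval equates the L^2 energy of f (normalised by 1/(2π)) with the ℓ^2 sum of its Fourier coefficients: (1/(2π)) ∫_0^{2π} |f|^2 = Σ |c_n|^2.
Compute the left side: (1/(2π)) [∫_0^π 11^2 dx + ∫_π^{2π} (-3)^2 dx] = (1/(2π)) · (121π + 9π) = (121 + 9)/2 = 65.
So Σ_{n ∈ Z} |c_n|^2 = 65.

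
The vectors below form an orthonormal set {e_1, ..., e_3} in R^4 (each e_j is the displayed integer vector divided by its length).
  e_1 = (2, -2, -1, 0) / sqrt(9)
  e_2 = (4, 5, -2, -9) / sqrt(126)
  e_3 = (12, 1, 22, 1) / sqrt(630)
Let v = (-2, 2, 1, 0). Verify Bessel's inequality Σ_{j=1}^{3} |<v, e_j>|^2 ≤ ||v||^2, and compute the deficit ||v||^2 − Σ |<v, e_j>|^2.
Σ |<v, e_j>|^2 = 9; ||v||^2 = 9; deficit = 0

Write each e_j = u_j / sqrt(<u_j, u_j>) where u_j is the displayed integer vector. Then <v, e_j> = <v, u_j> / sqrt(<u_j, u_j>), so |<v, e_j>|^2 = <v, u_j>^2 / <u_j, u_j>.
Coefficients: <v, e_1> = -9/sqrt(9), <v, e_2> = 0/sqrt(126), <v, e_3> = 0/sqrt(630).
Square and sum: Σ |<v, e_j>|^2 = 9.
Compute ||v||^2 = v·v = 9.
Deficit = 9 − 9 = 0 ≥ 0, confirming Bessel's inequality. (The deficit equals ||v − Σ <v,e_j> e_j||^2, the squared distance from v to span{e_j}.)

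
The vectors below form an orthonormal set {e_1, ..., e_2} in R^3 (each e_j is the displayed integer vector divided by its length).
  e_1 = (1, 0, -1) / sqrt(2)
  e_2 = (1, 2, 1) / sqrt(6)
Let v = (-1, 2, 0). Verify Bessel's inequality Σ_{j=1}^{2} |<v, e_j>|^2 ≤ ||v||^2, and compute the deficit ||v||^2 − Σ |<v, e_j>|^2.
Σ |<v, e_j>|^2 = 2; ||v||^2 = 5; deficit = 3

Write each e_j = u_j / sqrt(<u_j, u_j>) where u_j is the displayed integer vector. Then <v, e_j> = <v, u_j> / sqrt(<u_j, u_j>), so |<v, e_j>|^2 = <v, u_j>^2 / <u_j, u_j>.
Coefficients: <v, e_1> = -1/sqrt(2), <v, e_2> = 3/sqrt(6).
Square and sum: Σ |<v, e_j>|^2 = 2.
Compute ||v||^2 = v·v = 5.
Deficit = 5 − 2 = 3 ≥ 0, confirming Bessel's inequality. (The deficit equals ||v − Σ <v,e_j> e_j||^2, the squared distance from v to span{e_j}.)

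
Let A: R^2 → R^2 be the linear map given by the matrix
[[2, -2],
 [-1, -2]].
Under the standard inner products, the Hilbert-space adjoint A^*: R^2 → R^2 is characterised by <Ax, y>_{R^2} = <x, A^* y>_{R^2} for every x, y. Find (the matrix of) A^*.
A^* = A^T =
[[2, -1],
 [-2, -2]]

For real matrices with standard dot products, the defining identity <Ax, y> = <x, A^* y> gives (Ax)^T y = x^T (A^*) y, i.e. x^T A^T y = x^T (A^*) y. Since this holds for all x, y, we must have A^* = A^T. Therefore
A^* =
[[2, -1],
 [-2, -2]].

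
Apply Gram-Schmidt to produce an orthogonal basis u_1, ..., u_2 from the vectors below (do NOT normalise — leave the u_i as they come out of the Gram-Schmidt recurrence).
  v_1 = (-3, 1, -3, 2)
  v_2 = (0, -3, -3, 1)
Orthogonal basis:
  u_1 = (-3, 1, -3, 2)
  u_2 = (24/23, -77/23, -45/23, 7/23)

Apply the Gram-Schmidt recurrence
  u_1 = v_1
  u_i = v_i − Σ_{j<i} ((v_i · u_j) / (u_j · u_j)) · u_j.

Step by step this gives:
  u_1 = (-3, 1, -3, 2)
  u_2 = (24/23, -77/23, -45/23, 7/23)

Orthogonality check:
  u_2 · u_1 = 0 (should be 0)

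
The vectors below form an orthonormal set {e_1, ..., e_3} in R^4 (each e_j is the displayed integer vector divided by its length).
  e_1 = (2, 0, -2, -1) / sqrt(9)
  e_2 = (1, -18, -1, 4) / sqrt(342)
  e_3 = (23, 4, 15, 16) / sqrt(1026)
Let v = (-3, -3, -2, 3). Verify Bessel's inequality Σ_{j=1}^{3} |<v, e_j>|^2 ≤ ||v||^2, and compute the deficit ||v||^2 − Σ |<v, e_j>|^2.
Σ |<v, e_j>|^2 = 19; ||v||^2 = 31; deficit = 12

Write each e_j = u_j / sqrt(<u_j, u_j>) where u_j is the displayed integer vector. Then <v, e_j> = <v, u_j> / sqrt(<u_j, u_j>), so |<v, e_j>|^2 = <v, u_j>^2 / <u_j, u_j>.
Coefficients: <v, e_1> = -5/sqrt(9), <v, e_2> = 65/sqrt(342), <v, e_3> = -63/sqrt(1026).
Square and sum: Σ |<v, e_j>|^2 = 19.
Compute ||v||^2 = v·v = 31.
Deficit = 31 − 19 = 12 ≥ 0, confirming Bessel's inequality. (The deficit equals ||v − Σ <v,e_j> e_j||^2, the squared distance from v to span{e_j}.)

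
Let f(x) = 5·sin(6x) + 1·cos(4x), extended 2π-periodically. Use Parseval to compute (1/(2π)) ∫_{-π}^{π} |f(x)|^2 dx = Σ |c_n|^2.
Σ |c_n|^2 = 13

Expand |f|^2 and use orthogonality of {sin(nx), cos(mx)} on [-π, π]:
  ∫_{-π}^{π} sin(nx)^2 dx = π, ∫ cos(mx)^2 dx = π, and cross terms integrate to 0.
So ∫_{-π}^{π} f(x)^2 dx = 5^2 · π + 1^2 · π = (25 + 1)π.
Divide by 2π: (25 + 1)/2 = 13.
By Parseval, this equals Σ |c_n|^2.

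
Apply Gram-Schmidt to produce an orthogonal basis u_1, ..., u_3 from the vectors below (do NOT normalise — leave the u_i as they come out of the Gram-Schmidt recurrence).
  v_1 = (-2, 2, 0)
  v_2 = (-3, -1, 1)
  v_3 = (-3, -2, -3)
Orthogonal basis:
  u_1 = (-2, 2, 0)
  u_2 = (-2, -2, 1)
  u_3 = (-17/18, -17/18, -34/9)

Apply the Gram-Schmidt recurrence
  u_1 = v_1
  u_i = v_i − Σ_{j<i} ((v_i · u_j) / (u_j · u_j)) · u_j.

Step by step this gives:
  u_1 = (-2, 2, 0)
  u_2 = (-2, -2, 1)
  u_3 = (-17/18, -17/18, -34/9)

Orthogonality check:
  u_2 · u_1 = 0 (should be 0)
  u_3 · u_1 = 0 (should be 0)
  u_3 · u_2 = 0 (should be 0)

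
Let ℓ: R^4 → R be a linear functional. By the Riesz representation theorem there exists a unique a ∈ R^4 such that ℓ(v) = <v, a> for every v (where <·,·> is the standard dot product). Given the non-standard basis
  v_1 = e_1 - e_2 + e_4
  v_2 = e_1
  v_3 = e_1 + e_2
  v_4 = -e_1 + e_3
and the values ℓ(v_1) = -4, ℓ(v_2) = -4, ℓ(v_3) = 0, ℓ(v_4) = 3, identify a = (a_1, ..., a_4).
a = (-4, 4, -1, 4)

Write a = (a_1, ..., a_4) in the standard basis. For each basis vector v_i, ℓ(v_i) = <v_i, a> is a linear equation in the a_j's. Collect the n equations into a matrix system V a = ℓ, where row i of V is v_i (expressed in the standard basis). Since V is invertible (lower-triangular with 1s on the diagonal, up to permutation), solve by back-substitution:
  V =
[[1, -1, 0, 1],
 [1, 0, 0, 0],
 [1, 1, 0, 0],
 [-1, 0, 1, 0]]
  V a = (-4, -4, 0, 3)
Solving gives a = (-4, 4, -1, 4).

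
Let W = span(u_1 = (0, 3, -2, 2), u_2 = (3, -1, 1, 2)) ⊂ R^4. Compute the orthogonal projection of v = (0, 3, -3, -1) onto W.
proj_W(v) = (-369/254, 342/127, -497/254, 64/127)

Set up U = [u_1 | ... | u_2] ∈ R^(4×2). The projector onto W = col(U) is P = U (U^T U)^(-1) U^T.
Compute U^T U =
  [17, -1]
  [-1, 15],
and U^T v = (13, -8).
Solve U^T U · c = U^T v for the coefficients: c = (187/254, -123/254). The projection is proj_W(v) = U c.
Check: (v - proj_W(v)) · u_1 = 0  (should be 0).
Check: (v - proj_W(v)) · u_2 = 0  (should be 0).
Result: proj_W(v) = (-369/254, 342/127, -497/254, 64/127).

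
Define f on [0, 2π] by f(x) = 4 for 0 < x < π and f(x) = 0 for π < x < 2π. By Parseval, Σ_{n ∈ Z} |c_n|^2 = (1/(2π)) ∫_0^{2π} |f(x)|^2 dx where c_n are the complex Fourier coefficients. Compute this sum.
Σ |c_n|^2 = 8

Parseval equates the L^2 energy of f (normalised by 1/(2π)) with the ℓ^2 sum of its Fourier coefficients: (1/(2π)) ∫_0^{2π} |f|^2 = Σ |c_n|^2.
Compute the left side: (1/(2π)) [∫_0^π 4^2 dx + ∫_π^{2π} 0^2 dx] = (1/(2π)) · (16π + 0π) = (16 + 0)/2 = 8.
So Σ_{n ∈ Z} |c_n|^2 = 8.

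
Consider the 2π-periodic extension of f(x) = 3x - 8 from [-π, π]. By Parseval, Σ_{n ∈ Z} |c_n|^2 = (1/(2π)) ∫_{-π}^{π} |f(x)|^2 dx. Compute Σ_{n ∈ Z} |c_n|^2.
Σ |c_n|^2 = 3π^2 + 64

Expand and integrate term by term over [-π, π]:
  ∫ (3x)^2 dx = 9·(2π^3/3); ∫ 2·3·(-8)·x dx = 0 (odd integrand); ∫ (-8)^2 dx = 64·2π.
So (1/(2π)) ∫_{-π}^{π} (3x - 8)^2 dx = 9π^2/3 + 64 = 3π^2 + 64.
Parseval ⇒ Σ |c_n|^2 = 3π^2 + 64.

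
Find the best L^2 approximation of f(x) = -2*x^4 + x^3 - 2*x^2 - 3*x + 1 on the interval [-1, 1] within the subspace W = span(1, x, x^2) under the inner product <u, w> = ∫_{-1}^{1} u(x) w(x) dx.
g(x) = -26*x^2/7 - 12*x/5 + 41/35

The best approximation g ∈ W is the orthogonal projection of f onto W. Writing g = a_0 + a_1 x + a_2 x^2, the coefficients solve the normal equations G · a = b where
  G_{ij} = <φ_i, φ_j> and b_i = <f, φ_i>, with φ_0 = 1, φ_1 = x, φ_2 = x^2.
G =
  [2, 0, 2/3]
  [0, 2/3, 0]
  [2/3, 0, 2/5],
b = (-2/15, -8/5, -74/105).
Solving gives a_0 = 41/35, a_1 = -12/5, a_2 = -26/7, so
  g(x) = -26*x^2/7 - 12*x/5 + 41/35.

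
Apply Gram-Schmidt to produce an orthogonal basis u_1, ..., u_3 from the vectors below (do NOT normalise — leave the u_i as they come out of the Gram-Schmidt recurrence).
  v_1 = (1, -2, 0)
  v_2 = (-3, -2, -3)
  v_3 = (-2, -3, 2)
Orthogonal basis:
  u_1 = (1, -2, 0)
  u_2 = (-16/5, -8/5, -3)
  u_3 = (-222/109, -111/109, 296/109)

Apply the Gram-Schmidt recurrence
  u_1 = v_1
  u_i = v_i − Σ_{j<i} ((v_i · u_j) / (u_j · u_j)) · u_j.

Step by step this gives:
  u_1 = (1, -2, 0)
  u_2 = (-16/5, -8/5, -3)
  u_3 = (-222/109, -111/109, 296/109)

Orthogonality check:
  u_2 · u_1 = 0 (should be 0)
  u_3 · u_1 = 0 (should be 0)
  u_3 · u_2 = 0 (should be 0)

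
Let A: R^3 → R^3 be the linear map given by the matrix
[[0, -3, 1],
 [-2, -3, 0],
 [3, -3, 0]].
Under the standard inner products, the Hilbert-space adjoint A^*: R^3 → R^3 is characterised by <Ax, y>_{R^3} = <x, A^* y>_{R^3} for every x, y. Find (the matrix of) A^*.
A^* = A^T =
[[0, -2, 3],
 [-3, -3, -3],
 [1, 0, 0]]

For real matrices with standard dot products, the defining identity <Ax, y> = <x, A^* y> gives (Ax)^T y = x^T (A^*) y, i.e. x^T A^T y = x^T (A^*) y. Since this holds for all x, y, we must have A^* = A^T. Therefore
A^* =
[[0, -2, 3],
 [-3, -3, -3],
 [1, 0, 0]].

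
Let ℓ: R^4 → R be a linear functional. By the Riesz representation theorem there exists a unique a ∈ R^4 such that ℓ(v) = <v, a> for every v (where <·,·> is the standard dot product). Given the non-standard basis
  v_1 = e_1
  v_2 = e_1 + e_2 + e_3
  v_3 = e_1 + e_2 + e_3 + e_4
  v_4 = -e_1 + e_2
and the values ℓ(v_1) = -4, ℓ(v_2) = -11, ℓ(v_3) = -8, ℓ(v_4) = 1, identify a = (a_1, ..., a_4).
a = (-4, -3, -4, 3)

Write a = (a_1, ..., a_4) in the standard basis. For each basis vector v_i, ℓ(v_i) = <v_i, a> is a linear equation in the a_j's. Collect the n equations into a matrix system V a = ℓ, where row i of V is v_i (expressed in the standard basis). Since V is invertible (lower-triangular with 1s on the diagonal, up to permutation), solve by back-substitution:
  V =
[[1, 0, 0, 0],
 [1, 1, 1, 0],
 [1, 1, 1, 1],
 [-1, 1, 0, 0]]
  V a = (-4, -11, -8, 1)
Solving gives a = (-4, -3, -4, 3).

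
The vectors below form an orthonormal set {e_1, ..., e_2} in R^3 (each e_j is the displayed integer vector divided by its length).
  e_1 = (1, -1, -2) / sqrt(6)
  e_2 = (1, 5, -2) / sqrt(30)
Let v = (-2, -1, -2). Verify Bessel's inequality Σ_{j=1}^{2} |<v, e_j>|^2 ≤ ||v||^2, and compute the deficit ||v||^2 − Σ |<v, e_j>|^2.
Σ |<v, e_j>|^2 = 9/5; ||v||^2 = 9; deficit = 36/5

Write each e_j = u_j / sqrt(<u_j, u_j>) where u_j is the displayed integer vector. Then <v, e_j> = <v, u_j> / sqrt(<u_j, u_j>), so |<v, e_j>|^2 = <v, u_j>^2 / <u_j, u_j>.
Coefficients: <v, e_1> = 3/sqrt(6), <v, e_2> = -3/sqrt(30).
Square and sum: Σ |<v, e_j>|^2 = 9/5.
Compute ||v||^2 = v·v = 9.
Deficit = 9 − 9/5 = 36/5 ≥ 0, confirming Bessel's inequality. (The deficit equals ||v − Σ <v,e_j> e_j||^2, the squared distance from v to span{e_j}.)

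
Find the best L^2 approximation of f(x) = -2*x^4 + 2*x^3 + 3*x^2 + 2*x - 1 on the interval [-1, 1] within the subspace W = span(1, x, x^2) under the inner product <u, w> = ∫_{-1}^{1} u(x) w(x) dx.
g(x) = 9*x^2/7 + 16*x/5 - 29/35

The best approximation g ∈ W is the orthogonal projection of f onto W. Writing g = a_0 + a_1 x + a_2 x^2, the coefficients solve the normal equations G · a = b where
  G_{ij} = <φ_i, φ_j> and b_i = <f, φ_i>, with φ_0 = 1, φ_1 = x, φ_2 = x^2.
G =
  [2, 0, 2/3]
  [0, 2/3, 0]
  [2/3, 0, 2/5],
b = (-4/5, 32/15, -4/105).
Solving gives a_0 = -29/35, a_1 = 16/5, a_2 = 9/7, so
  g(x) = 9*x^2/7 + 16*x/5 - 29/35.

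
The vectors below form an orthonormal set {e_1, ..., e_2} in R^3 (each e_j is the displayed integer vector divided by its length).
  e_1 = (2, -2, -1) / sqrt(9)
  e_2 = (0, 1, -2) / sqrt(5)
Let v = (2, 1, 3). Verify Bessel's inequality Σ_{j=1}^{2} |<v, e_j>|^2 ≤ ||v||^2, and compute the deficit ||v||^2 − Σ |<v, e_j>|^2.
Σ |<v, e_j>|^2 = 46/9; ||v||^2 = 14; deficit = 80/9

Write each e_j = u_j / sqrt(<u_j, u_j>) where u_j is the displayed integer vector. Then <v, e_j> = <v, u_j> / sqrt(<u_j, u_j>), so |<v, e_j>|^2 = <v, u_j>^2 / <u_j, u_j>.
Coefficients: <v, e_1> = -1/sqrt(9), <v, e_2> = -5/sqrt(5).
Square and sum: Σ |<v, e_j>|^2 = 46/9.
Compute ||v||^2 = v·v = 14.
Deficit = 14 − 46/9 = 80/9 ≥ 0, confirming Bessel's inequality. (The deficit equals ||v − Σ <v,e_j> e_j||^2, the squared distance from v to span{e_j}.)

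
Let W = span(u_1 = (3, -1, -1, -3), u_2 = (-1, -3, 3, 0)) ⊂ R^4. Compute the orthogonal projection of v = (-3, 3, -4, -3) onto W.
proj_W(v) = (36/53, 158/53, -148/53, 15/53)

Set up U = [u_1 | ... | u_2] ∈ R^(4×2). The projector onto W = col(U) is P = U (U^T U)^(-1) U^T.
Compute U^T U =
  [20, -3]
  [-3, 19],
and U^T v = (1, -18).
Solve U^T U · c = U^T v for the coefficients: c = (-5/53, -51/53). The projection is proj_W(v) = U c.
Check: (v - proj_W(v)) · u_1 = 0  (should be 0).
Check: (v - proj_W(v)) · u_2 = 0  (should be 0).
Result: proj_W(v) = (36/53, 158/53, -148/53, 15/53).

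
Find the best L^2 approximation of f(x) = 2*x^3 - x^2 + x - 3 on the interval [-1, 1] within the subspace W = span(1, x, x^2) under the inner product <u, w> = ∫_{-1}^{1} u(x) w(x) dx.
g(x) = -x^2 + 11*x/5 - 3

The best approximation g ∈ W is the orthogonal projection of f onto W. Writing g = a_0 + a_1 x + a_2 x^2, the coefficients solve the normal equations G · a = b where
  G_{ij} = <φ_i, φ_j> and b_i = <f, φ_i>, with φ_0 = 1, φ_1 = x, φ_2 = x^2.
G =
  [2, 0, 2/3]
  [0, 2/3, 0]
  [2/3, 0, 2/5],
b = (-20/3, 22/15, -12/5).
Solving gives a_0 = -3, a_1 = 11/5, a_2 = -1, so
  g(x) = -x^2 + 11*x/5 - 3.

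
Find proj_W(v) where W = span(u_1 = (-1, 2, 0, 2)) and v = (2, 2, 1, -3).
proj_W(v) = (4/9, -8/9, 0, -8/9)

Set up U = [u_1 | ... | u_1] ∈ R^(4×1). The projector onto W = col(U) is P = U (U^T U)^(-1) U^T.
Compute U^T U =
  [9],
and U^T v = (-4).
Solve U^T U · c = U^T v for the coefficients: c = (-4/9). The projection is proj_W(v) = U c.
Check: (v - proj_W(v)) · u_1 = 0  (should be 0).
Result: proj_W(v) = (4/9, -8/9, 0, -8/9).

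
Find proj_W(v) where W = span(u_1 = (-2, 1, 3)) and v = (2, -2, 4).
proj_W(v) = (-6/7, 3/7, 9/7)

Set up U = [u_1 | ... | u_1] ∈ R^(3×1). The projector onto W = col(U) is P = U (U^T U)^(-1) U^T.
Compute U^T U =
  [14],
and U^T v = (6).
Solve U^T U · c = U^T v for the coefficients: c = (3/7). The projection is proj_W(v) = U c.
Check: (v - proj_W(v)) · u_1 = 0  (should be 0).
Result: proj_W(v) = (-6/7, 3/7, 9/7).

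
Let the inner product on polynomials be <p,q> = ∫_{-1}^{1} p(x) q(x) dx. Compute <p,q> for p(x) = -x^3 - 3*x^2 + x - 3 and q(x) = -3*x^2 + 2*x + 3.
<p,q> = -208/15

Expand the product: p(x)·q(x) = 3*x^5 + 7*x^4 - 12*x^3 + 2*x^2 - 3*x - 9.
∫_{-1}^{1} of each monomial x^k gives [2/(k+1) if k even, 0 if k odd]. Integrating term-by-term (or equivalently evaluating the antiderivative F(x) = x^6/2 + 7*x^5/5 - 3*x^4 + 2*x^3/3 - 3*x^2/2 - 9*x at the endpoints):
  F(1) − F(−1) = -164/15 − (44/15) = -208/15.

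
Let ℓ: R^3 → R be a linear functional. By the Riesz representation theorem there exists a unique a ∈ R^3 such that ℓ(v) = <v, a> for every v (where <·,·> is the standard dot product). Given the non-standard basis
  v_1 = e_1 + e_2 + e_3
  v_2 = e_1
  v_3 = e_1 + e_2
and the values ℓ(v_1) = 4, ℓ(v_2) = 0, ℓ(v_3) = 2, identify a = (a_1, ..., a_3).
a = (0, 2, 2)

Write a = (a_1, ..., a_3) in the standard basis. For each basis vector v_i, ℓ(v_i) = <v_i, a> is a linear equation in the a_j's. Collect the n equations into a matrix system V a = ℓ, where row i of V is v_i (expressed in the standard basis). Since V is invertible (lower-triangular with 1s on the diagonal, up to permutation), solve by back-substitution:
  V =
[[1, 1, 1],
 [1, 0, 0],
 [1, 1, 0]]
  V a = (4, 0, 2)
Solving gives a = (0, 2, 2).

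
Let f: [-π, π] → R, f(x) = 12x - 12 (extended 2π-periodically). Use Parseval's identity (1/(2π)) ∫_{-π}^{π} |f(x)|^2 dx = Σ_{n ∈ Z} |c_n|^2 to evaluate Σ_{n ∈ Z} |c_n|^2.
Σ |c_n|^2 = 48π^2 + 144

Expand and integrate term by term over [-π, π]:
  ∫ (12x)^2 dx = 144·(2π^3/3); ∫ 2·12·(-12)·x dx = 0 (odd integrand); ∫ (-12)^2 dx = 144·2π.
So (1/(2π)) ∫_{-π}^{π} (12x - 12)^2 dx = 144π^2/3 + 144 = 48π^2 + 144.
Parseval ⇒ Σ |c_n|^2 = 48π^2 + 144.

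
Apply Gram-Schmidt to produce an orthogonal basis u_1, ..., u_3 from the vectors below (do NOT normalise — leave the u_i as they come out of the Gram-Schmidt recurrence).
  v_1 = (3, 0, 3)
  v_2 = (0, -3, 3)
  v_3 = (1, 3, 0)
Orthogonal basis:
  u_1 = (3, 0, 3)
  u_2 = (-3/2, -3, 3/2)
  u_3 = (-2/3, 2/3, 2/3)

Apply the Gram-Schmidt recurrence
  u_1 = v_1
  u_i = v_i − Σ_{j<i} ((v_i · u_j) / (u_j · u_j)) · u_j.

Step by step this gives:
  u_1 = (3, 0, 3)
  u_2 = (-3/2, -3, 3/2)
  u_3 = (-2/3, 2/3, 2/3)

Orthogonality check:
  u_2 · u_1 = 0 (should be 0)
  u_3 · u_1 = 0 (should be 0)
  u_3 · u_2 = 0 (should be 0)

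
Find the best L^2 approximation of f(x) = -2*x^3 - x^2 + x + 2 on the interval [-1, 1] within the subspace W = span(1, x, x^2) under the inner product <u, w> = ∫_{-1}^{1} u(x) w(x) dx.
g(x) = -x^2 - x/5 + 2

The best approximation g ∈ W is the orthogonal projection of f onto W. Writing g = a_0 + a_1 x + a_2 x^2, the coefficients solve the normal equations G · a = b where
  G_{ij} = <φ_i, φ_j> and b_i = <f, φ_i>, with φ_0 = 1, φ_1 = x, φ_2 = x^2.
G =
  [2, 0, 2/3]
  [0, 2/3, 0]
  [2/3, 0, 2/5],
b = (10/3, -2/15, 14/15).
Solving gives a_0 = 2, a_1 = -1/5, a_2 = -1, so
  g(x) = -x^2 - x/5 + 2.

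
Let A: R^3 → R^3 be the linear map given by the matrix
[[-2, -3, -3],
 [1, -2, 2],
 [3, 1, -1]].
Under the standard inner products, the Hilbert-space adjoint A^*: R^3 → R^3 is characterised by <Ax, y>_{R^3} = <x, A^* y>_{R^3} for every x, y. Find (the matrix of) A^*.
A^* = A^T =
[[-2, 1, 3],
 [-3, -2, 1],
 [-3, 2, -1]]

For real matrices with standard dot products, the defining identity <Ax, y> = <x, A^* y> gives (Ax)^T y = x^T (A^*) y, i.e. x^T A^T y = x^T (A^*) y. Since this holds for all x, y, we must have A^* = A^T. Therefore
A^* =
[[-2, 1, 3],
 [-3, -2, 1],
 [-3, 2, -1]].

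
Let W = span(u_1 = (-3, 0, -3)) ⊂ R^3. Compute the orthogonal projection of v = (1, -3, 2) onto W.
proj_W(v) = (3/2, 0, 3/2)

Set up U = [u_1 | ... | u_1] ∈ R^(3×1). The projector onto W = col(U) is P = U (U^T U)^(-1) U^T.
Compute U^T U =
  [18],
and U^T v = (-9).
Solve U^T U · c = U^T v for the coefficients: c = (-1/2). The projection is proj_W(v) = U c.
Check: (v - proj_W(v)) · u_1 = 0  (should be 0).
Result: proj_W(v) = (3/2, 0, 3/2).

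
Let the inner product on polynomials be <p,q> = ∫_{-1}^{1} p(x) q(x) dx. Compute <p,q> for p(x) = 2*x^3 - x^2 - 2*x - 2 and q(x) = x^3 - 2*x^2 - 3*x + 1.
<p,q> = 6/35

Expand the product: p(x)·q(x) = 2*x^6 - 5*x^5 - 6*x^4 + 7*x^3 + 9*x^2 + 4*x - 2.
∫_{-1}^{1} of each monomial x^k gives [2/(k+1) if k even, 0 if k odd]. Integrating term-by-term (or equivalently evaluating the antiderivative F(x) = 2*x^7/7 - 5*x^6/6 - 6*x^5/5 + 7*x^4/4 + 3*x^3 + 2*x^2 - 2*x at the endpoints):
  F(1) − F(−1) = 1261/420 − (1189/420) = 6/35.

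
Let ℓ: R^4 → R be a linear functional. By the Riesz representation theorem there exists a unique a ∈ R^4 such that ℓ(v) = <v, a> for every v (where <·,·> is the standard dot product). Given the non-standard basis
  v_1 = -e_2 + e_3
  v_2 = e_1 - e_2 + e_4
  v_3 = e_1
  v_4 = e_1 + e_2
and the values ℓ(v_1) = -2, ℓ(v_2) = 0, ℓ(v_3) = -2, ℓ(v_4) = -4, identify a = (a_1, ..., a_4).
a = (-2, -2, -4, 0)

Write a = (a_1, ..., a_4) in the standard basis. For each basis vector v_i, ℓ(v_i) = <v_i, a> is a linear equation in the a_j's. Collect the n equations into a matrix system V a = ℓ, where row i of V is v_i (expressed in the standard basis). Since V is invertible (lower-triangular with 1s on the diagonal, up to permutation), solve by back-substitution:
  V =
[[0, -1, 1, 0],
 [1, -1, 0, 1],
 [1, 0, 0, 0],
 [1, 1, 0, 0]]
  V a = (-2, 0, -2, -4)
Solving gives a = (-2, -2, -4, 0).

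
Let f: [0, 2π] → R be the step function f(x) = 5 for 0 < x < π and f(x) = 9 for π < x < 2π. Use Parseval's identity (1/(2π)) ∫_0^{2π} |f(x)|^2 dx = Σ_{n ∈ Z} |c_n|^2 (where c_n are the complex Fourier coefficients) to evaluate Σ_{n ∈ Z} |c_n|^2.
Σ |c_n|^2 = 53

Parseval equates the L^2 energy of f (normalised by 1/(2π)) with the ℓ^2 sum of its Fourier coefficients: (1/(2π)) ∫_0^{2π} |f|^2 = Σ |c_n|^2.
Compute the left side: (1/(2π)) [∫_0^π 5^2 dx + ∫_π^{2π} 9^2 dx] = (1/(2π)) · (25π + 81π) = (25 + 81)/2 = 53.
So Σ_{n ∈ Z} |c_n|^2 = 53.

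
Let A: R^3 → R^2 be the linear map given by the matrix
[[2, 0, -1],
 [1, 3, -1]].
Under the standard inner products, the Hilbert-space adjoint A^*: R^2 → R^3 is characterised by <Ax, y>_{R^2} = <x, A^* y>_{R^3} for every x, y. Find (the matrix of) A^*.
A^* = A^T =
[[2, 1],
 [0, 3],
 [-1, -1]]

For real matrices with standard dot products, the defining identity <Ax, y> = <x, A^* y> gives (Ax)^T y = x^T (A^*) y, i.e. x^T A^T y = x^T (A^*) y. Since this holds for all x, y, we must have A^* = A^T. Therefore
A^* =
[[2, 1],
 [0, 3],
 [-1, -1]].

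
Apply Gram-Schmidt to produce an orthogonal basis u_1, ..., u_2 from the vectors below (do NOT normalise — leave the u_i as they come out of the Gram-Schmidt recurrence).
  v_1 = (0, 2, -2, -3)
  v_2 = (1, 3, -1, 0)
Orthogonal basis:
  u_1 = (0, 2, -2, -3)
  u_2 = (1, 35/17, -1/17, 24/17)

Apply the Gram-Schmidt recurrence
  u_1 = v_1
  u_i = v_i − Σ_{j<i} ((v_i · u_j) / (u_j · u_j)) · u_j.

Step by step this gives:
  u_1 = (0, 2, -2, -3)
  u_2 = (1, 35/17, -1/17, 24/17)

Orthogonality check:
  u_2 · u_1 = 0 (should be 0)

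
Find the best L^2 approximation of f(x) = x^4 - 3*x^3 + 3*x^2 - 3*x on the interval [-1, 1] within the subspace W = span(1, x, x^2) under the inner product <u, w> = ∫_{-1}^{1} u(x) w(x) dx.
g(x) = 27*x^2/7 - 24*x/5 - 3/35

The best approximation g ∈ W is the orthogonal projection of f onto W. Writing g = a_0 + a_1 x + a_2 x^2, the coefficients solve the normal equations G · a = b where
  G_{ij} = <φ_i, φ_j> and b_i = <f, φ_i>, with φ_0 = 1, φ_1 = x, φ_2 = x^2.
G =
  [2, 0, 2/3]
  [0, 2/3, 0]
  [2/3, 0, 2/5],
b = (12/5, -16/5, 52/35).
Solving gives a_0 = -3/35, a_1 = -24/5, a_2 = 27/7, so
  g(x) = 27*x^2/7 - 24*x/5 - 3/35.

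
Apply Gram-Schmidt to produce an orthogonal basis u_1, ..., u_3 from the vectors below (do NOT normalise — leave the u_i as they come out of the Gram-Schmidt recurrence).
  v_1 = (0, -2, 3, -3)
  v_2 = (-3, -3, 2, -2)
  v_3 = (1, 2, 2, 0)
Orthogonal basis:
  u_1 = (0, -2, 3, -3)
  u_2 = (-3, -15/11, -5/11, 5/11)
  u_3 = (-95/124, 171/124, 181/124, 67/124)

Apply the Gram-Schmidt recurrence
  u_1 = v_1
  u_i = v_i − Σ_{j<i} ((v_i · u_j) / (u_j · u_j)) · u_j.

Step by step this gives:
  u_1 = (0, -2, 3, -3)
  u_2 = (-3, -15/11, -5/11, 5/11)
  u_3 = (-95/124, 171/124, 181/124, 67/124)

Orthogonality check:
  u_2 · u_1 = 0 (should be 0)
  u_3 · u_1 = 0 (should be 0)
  u_3 · u_2 = 0 (should be 0)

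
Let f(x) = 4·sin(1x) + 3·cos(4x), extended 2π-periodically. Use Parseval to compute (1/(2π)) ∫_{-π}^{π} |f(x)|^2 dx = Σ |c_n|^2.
Σ |c_n|^2 = 25/2

Expand |f|^2 and use orthogonality of {sin(nx), cos(mx)} on [-π, π]:
  ∫_{-π}^{π} sin(nx)^2 dx = π, ∫ cos(mx)^2 dx = π, and cross terms integrate to 0.
So ∫_{-π}^{π} f(x)^2 dx = 4^2 · π + 3^2 · π = (16 + 9)π.
Divide by 2π: (16 + 9)/2 = 25/2.
By Parseval, this equals Σ |c_n|^2.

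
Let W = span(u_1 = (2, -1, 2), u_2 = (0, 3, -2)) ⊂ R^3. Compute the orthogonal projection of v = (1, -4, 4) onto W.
proj_W(v) = (21/17, -72/17, 62/17)

Set up U = [u_1 | ... | u_2] ∈ R^(3×2). The projector onto W = col(U) is P = U (U^T U)^(-1) U^T.
Compute U^T U =
  [9, -7]
  [-7, 13],
and U^T v = (14, -20).
Solve U^T U · c = U^T v for the coefficients: c = (21/34, -41/34). The projection is proj_W(v) = U c.
Check: (v - proj_W(v)) · u_1 = 0  (should be 0).
Check: (v - proj_W(v)) · u_2 = 0  (should be 0).
Result: proj_W(v) = (21/17, -72/17, 62/17).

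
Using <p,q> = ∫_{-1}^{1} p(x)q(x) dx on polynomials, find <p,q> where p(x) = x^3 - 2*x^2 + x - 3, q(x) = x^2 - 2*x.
<p,q> = -74/15

Expand the product: p(x)·q(x) = x^5 - 4*x^4 + 5*x^3 - 5*x^2 + 6*x.
∫_{-1}^{1} of each monomial x^k gives [2/(k+1) if k even, 0 if k odd]. Integrating term-by-term (or equivalently evaluating the antiderivative F(x) = x^6/6 - 4*x^5/5 + 5*x^4/4 - 5*x^3/3 + 3*x^2 at the endpoints):
  F(1) − F(−1) = 39/20 − (413/60) = -74/15.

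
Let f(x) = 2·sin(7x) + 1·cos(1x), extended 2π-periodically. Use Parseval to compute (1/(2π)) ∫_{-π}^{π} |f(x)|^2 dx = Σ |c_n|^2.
Σ |c_n|^2 = 5/2

Expand |f|^2 and use orthogonality of {sin(nx), cos(mx)} on [-π, π]:
  ∫_{-π}^{π} sin(nx)^2 dx = π, ∫ cos(mx)^2 dx = π, and cross terms integrate to 0.
So ∫_{-π}^{π} f(x)^2 dx = 2^2 · π + 1^2 · π = (4 + 1)π.
Divide by 2π: (4 + 1)/2 = 5/2.
By Parseval, this equals Σ |c_n|^2.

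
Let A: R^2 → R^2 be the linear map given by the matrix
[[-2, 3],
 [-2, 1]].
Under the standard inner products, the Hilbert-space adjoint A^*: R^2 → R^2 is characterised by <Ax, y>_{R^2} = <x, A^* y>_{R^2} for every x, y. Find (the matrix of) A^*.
A^* = A^T =
[[-2, -2],
 [3, 1]]

For real matrices with standard dot products, the defining identity <Ax, y> = <x, A^* y> gives (Ax)^T y = x^T (A^*) y, i.e. x^T A^T y = x^T (A^*) y. Since this holds for all x, y, we must have A^* = A^T. Therefore
A^* =
[[-2, -2],
 [3, 1]].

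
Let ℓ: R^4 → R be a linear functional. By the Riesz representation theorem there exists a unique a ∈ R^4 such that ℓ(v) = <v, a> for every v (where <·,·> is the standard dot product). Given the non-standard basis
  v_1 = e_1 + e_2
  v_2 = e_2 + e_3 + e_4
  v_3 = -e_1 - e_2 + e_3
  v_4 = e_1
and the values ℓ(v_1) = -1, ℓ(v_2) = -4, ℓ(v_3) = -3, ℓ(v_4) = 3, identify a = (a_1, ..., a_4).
a = (3, -4, -4, 4)

Write a = (a_1, ..., a_4) in the standard basis. For each basis vector v_i, ℓ(v_i) = <v_i, a> is a linear equation in the a_j's. Collect the n equations into a matrix system V a = ℓ, where row i of V is v_i (expressed in the standard basis). Since V is invertible (lower-triangular with 1s on the diagonal, up to permutation), solve by back-substitution:
  V =
[[1, 1, 0, 0],
 [0, 1, 1, 1],
 [-1, -1, 1, 0],
 [1, 0, 0, 0]]
  V a = (-1, -4, -3, 3)
Solving gives a = (3, -4, -4, 4).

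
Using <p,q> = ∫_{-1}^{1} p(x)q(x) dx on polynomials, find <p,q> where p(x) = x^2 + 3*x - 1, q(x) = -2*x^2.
<p,q> = 8/15

Expand the product: p(x)·q(x) = -2*x^4 - 6*x^3 + 2*x^2.
∫_{-1}^{1} of each monomial x^k gives [2/(k+1) if k even, 0 if k odd]. Integrating term-by-term (or equivalently evaluating the antiderivative F(x) = -2*x^5/5 - 3*x^4/2 + 2*x^3/3 at the endpoints):
  F(1) − F(−1) = -37/30 − (-53/30) = 8/15.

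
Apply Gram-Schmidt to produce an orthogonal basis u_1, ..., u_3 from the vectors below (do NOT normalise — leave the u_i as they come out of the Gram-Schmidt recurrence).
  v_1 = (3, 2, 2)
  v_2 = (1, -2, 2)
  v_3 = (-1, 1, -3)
Orthogonal basis:
  u_1 = (3, 2, 2)
  u_2 = (8/17, -40/17, 28/17)
  u_3 = (2/3, -1/3, -2/3)

Apply the Gram-Schmidt recurrence
  u_1 = v_1
  u_i = v_i − Σ_{j<i} ((v_i · u_j) / (u_j · u_j)) · u_j.

Step by step this gives:
  u_1 = (3, 2, 2)
  u_2 = (8/17, -40/17, 28/17)
  u_3 = (2/3, -1/3, -2/3)

Orthogonality check:
  u_2 · u_1 = 0 (should be 0)
  u_3 · u_1 = 0 (should be 0)
  u_3 · u_2 = 0 (should be 0)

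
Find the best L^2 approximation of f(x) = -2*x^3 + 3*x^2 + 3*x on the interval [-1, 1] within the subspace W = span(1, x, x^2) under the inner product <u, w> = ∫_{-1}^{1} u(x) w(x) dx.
g(x) = 3*x^2 + 9*x/5

The best approximation g ∈ W is the orthogonal projection of f onto W. Writing g = a_0 + a_1 x + a_2 x^2, the coefficients solve the normal equations G · a = b where
  G_{ij} = <φ_i, φ_j> and b_i = <f, φ_i>, with φ_0 = 1, φ_1 = x, φ_2 = x^2.
G =
  [2, 0, 2/3]
  [0, 2/3, 0]
  [2/3, 0, 2/5],
b = (2, 6/5, 6/5).
Solving gives a_0 = 0, a_1 = 9/5, a_2 = 3, so
  g(x) = 3*x^2 + 9*x/5.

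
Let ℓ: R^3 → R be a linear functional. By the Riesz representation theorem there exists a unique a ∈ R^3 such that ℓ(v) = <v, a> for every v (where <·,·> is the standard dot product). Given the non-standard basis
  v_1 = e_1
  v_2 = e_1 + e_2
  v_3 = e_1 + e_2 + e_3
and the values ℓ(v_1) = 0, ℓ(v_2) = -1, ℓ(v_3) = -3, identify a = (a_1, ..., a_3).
a = (0, -1, -2)

Write a = (a_1, ..., a_3) in the standard basis. For each basis vector v_i, ℓ(v_i) = <v_i, a> is a linear equation in the a_j's. Collect the n equations into a matrix system V a = ℓ, where row i of V is v_i (expressed in the standard basis). Since V is invertible (lower-triangular with 1s on the diagonal, up to permutation), solve by back-substitution:
  V =
[[1, 0, 0],
 [1, 1, 0],
 [1, 1, 1]]
  V a = (0, -1, -3)
Solving gives a = (0, -1, -2).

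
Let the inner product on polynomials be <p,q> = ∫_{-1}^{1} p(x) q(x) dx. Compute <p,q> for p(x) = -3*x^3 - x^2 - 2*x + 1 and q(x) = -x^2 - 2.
<p,q> = -44/15

Expand the product: p(x)·q(x) = 3*x^5 + x^4 + 8*x^3 + x^2 + 4*x - 2.
∫_{-1}^{1} of each monomial x^k gives [2/(k+1) if k even, 0 if k odd]. Integrating term-by-term (or equivalently evaluating the antiderivative F(x) = x^6/2 + x^5/5 + 2*x^4 + x^3/3 + 2*x^2 - 2*x at the endpoints):
  F(1) − F(−1) = 91/30 − (179/30) = -44/15.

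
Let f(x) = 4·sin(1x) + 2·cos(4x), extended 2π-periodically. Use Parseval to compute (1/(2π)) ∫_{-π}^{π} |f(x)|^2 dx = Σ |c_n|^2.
Σ |c_n|^2 = 10

Expand |f|^2 and use orthogonality of {sin(nx), cos(mx)} on [-π, π]:
  ∫_{-π}^{π} sin(nx)^2 dx = π, ∫ cos(mx)^2 dx = π, and cross terms integrate to 0.
So ∫_{-π}^{π} f(x)^2 dx = 4^2 · π + 2^2 · π = (16 + 4)π.
Divide by 2π: (16 + 4)/2 = 10.
By Parseval, this equals Σ |c_n|^2.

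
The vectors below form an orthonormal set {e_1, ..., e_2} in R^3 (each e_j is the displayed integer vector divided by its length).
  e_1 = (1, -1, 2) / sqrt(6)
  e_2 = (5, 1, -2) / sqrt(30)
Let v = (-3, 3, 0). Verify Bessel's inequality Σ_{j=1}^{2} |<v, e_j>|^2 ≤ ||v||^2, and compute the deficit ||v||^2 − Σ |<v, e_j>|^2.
Σ |<v, e_j>|^2 = 54/5; ||v||^2 = 18; deficit = 36/5

Write each e_j = u_j / sqrt(<u_j, u_j>) where u_j is the displayed integer vector. Then <v, e_j> = <v, u_j> / sqrt(<u_j, u_j>), so |<v, e_j>|^2 = <v, u_j>^2 / <u_j, u_j>.
Coefficients: <v, e_1> = -6/sqrt(6), <v, e_2> = -12/sqrt(30).
Square and sum: Σ |<v, e_j>|^2 = 54/5.
Compute ||v||^2 = v·v = 18.
Deficit = 18 − 54/5 = 36/5 ≥ 0, confirming Bessel's inequality. (The deficit equals ||v − Σ <v,e_j> e_j||^2, the squared distance from v to span{e_j}.)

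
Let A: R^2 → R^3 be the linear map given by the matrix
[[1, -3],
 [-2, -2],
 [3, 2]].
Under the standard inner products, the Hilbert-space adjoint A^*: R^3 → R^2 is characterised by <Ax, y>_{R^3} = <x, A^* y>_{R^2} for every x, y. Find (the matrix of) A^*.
A^* = A^T =
[[1, -2, 3],
 [-3, -2, 2]]

For real matrices with standard dot products, the defining identity <Ax, y> = <x, A^* y> gives (Ax)^T y = x^T (A^*) y, i.e. x^T A^T y = x^T (A^*) y. Since this holds for all x, y, we must have A^* = A^T. Therefore
A^* =
[[1, -2, 3],
 [-3, -2, 2]].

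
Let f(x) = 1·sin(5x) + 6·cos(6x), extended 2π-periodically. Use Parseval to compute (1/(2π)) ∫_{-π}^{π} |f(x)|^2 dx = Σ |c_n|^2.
Σ |c_n|^2 = 37/2

Expand |f|^2 and use orthogonality of {sin(nx), cos(mx)} on [-π, π]:
  ∫_{-π}^{π} sin(nx)^2 dx = π, ∫ cos(mx)^2 dx = π, and cross terms integrate to 0.
So ∫_{-π}^{π} f(x)^2 dx = 1^2 · π + 6^2 · π = (1 + 36)π.
Divide by 2π: (1 + 36)/2 = 37/2.
By Parseval, this equals Σ |c_n|^2.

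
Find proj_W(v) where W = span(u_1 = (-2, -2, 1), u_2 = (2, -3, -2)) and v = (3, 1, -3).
proj_W(v) = (536/153, 131/153, -349/153)

Set up U = [u_1 | ... | u_2] ∈ R^(3×2). The projector onto W = col(U) is P = U (U^T U)^(-1) U^T.
Compute U^T U =
  [9, 0]
  [0, 17],
and U^T v = (-11, 9).
Solve U^T U · c = U^T v for the coefficients: c = (-11/9, 9/17). The projection is proj_W(v) = U c.
Check: (v - proj_W(v)) · u_1 = 0  (should be 0).
Check: (v - proj_W(v)) · u_2 = 0  (should be 0).
Result: proj_W(v) = (536/153, 131/153, -349/153).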